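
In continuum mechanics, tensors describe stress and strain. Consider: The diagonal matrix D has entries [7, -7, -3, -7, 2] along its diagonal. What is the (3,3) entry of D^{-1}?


For a diagonal matrix, the inverse has entries (D^{-1})_{ii} = 1/d_{ii}.
The diagonal entries are: d_{11} = 7, d_{22} = -7, d_{33} = -3, d_{44} = -7, d_{55} = 2
We need (D^{-1})_{33} = 1/d_{33} = 1/-3 = -1/3

-1/3


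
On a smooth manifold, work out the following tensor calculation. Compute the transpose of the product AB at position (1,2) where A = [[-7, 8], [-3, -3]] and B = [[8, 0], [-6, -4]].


(AB)^T_{ij} = (AB)_{ji} = sum_k A_{jk} B_{ki}.
For i=1, j=2 we need (AB)_{21}:
A_{21} * B_{11} = -3 * 8 = -24
A_{22} * B_{21} = -3 * -6 = 18
Sum = -24 + 18 = -6

-6


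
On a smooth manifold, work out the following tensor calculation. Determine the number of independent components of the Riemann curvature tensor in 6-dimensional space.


The Riemann tensor in d dimensions has d^2(d^2 - 1)/12 independent components.
d = 6, so d^2 = 36
d^2 - 1 = 35
d^2(d^2 - 1) = 36 * 35 = 1260
Divide by 12: 1260 / 12 = 105

105


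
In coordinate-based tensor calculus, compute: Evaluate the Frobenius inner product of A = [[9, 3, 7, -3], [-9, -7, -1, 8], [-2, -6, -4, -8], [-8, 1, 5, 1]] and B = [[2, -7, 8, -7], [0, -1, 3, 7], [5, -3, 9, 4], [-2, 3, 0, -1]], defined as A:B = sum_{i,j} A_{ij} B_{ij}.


A:B = sum over all i,j of A_{ij} * B_{ij}.
Row 1: 9*2=18, 3*-7=-21, 7*8=56, -3*-7=21 => row sum = 74
Row 2: -9*0=0, -7*-1=7, -1*3=-3, 8*7=56 => row sum = 60
Row 3: -2*5=-10, -6*-3=18, -4*9=-36, -8*4=-32 => row sum = -60
Row 4: -8*-2=16, 1*3=3, 5*0=0, 1*-1=-1 => row sum = 18
Total = 74 + 60 + -60 + 18 = 92

92


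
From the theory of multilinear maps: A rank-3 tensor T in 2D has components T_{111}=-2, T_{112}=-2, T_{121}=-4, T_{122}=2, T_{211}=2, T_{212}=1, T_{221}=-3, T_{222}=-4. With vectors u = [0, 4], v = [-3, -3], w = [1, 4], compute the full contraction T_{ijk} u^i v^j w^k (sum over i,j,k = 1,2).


S = sum over i,j,k of T_{ijk} u_i v_j w_k. Expanding all 8 terms:
T_{111}*u_1*v_1*w_1 = -2*0*-3*1 = 0  (running total: 0)
T_{112}*u_1*v_1*w_2 = -2*0*-3*4 = 0  (running total: 0)
T_{121}*u_1*v_2*w_1 = -4*0*-3*1 = 0  (running total: 0)
T_{122}*u_1*v_2*w_2 = 2*0*-3*4 = 0  (running total: 0)
T_{211}*u_2*v_1*w_1 = 2*4*-3*1 = -24  (running total: -24)
T_{212}*u_2*v_1*w_2 = 1*4*-3*4 = -48  (running total: -72)
T_{221}*u_2*v_2*w_1 = -3*4*-3*1 = 36  (running total: -36)
T_{222}*u_2*v_2*w_2 = -4*4*-3*4 = 192  (running total: 156)
S = 156

156


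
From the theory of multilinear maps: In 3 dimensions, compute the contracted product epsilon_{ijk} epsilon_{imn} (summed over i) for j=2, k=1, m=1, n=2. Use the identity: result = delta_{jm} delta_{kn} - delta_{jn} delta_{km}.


Using the identity: epsilon_{ijk} epsilon_{imn} = delta_{jm} delta_{kn} - delta_{jn} delta_{km}.
delta_{21} = 0
delta_{12} = 0
delta_{22} = 1
delta_{11} = 1
Result = 0 * 0 - 1 * 1 = 0 - 1 = -1

-1


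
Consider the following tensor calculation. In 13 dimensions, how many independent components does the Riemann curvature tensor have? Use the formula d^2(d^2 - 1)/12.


The Riemann tensor in d dimensions has d^2(d^2 - 1)/12 independent components.
d = 13, so d^2 = 169
d^2 - 1 = 168
d^2(d^2 - 1) = 169 * 168 = 28392
Divide by 12: 28392 / 12 = 2366

2366


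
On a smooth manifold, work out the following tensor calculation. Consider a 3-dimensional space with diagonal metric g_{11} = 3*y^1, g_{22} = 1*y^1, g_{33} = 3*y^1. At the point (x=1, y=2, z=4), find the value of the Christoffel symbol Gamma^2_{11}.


For a diagonal metric, Gamma^k_{ij} = (1/2) g^{kk} (dg_{ik}/dx_j + dg_{jk}/dx_i - dg_{ij}/dx_k).
The metric is diagonal, so g_{ab} = 0 for a != b.
At the given point: g_{11} = 6, g_{22} = 2, g_{33} = 6
g^{22} = 1/2
dg_{12}/dx_1 = 0 (off-diagonal)
dg_{12}/dx_1 = 0 (off-diagonal)
dg_{11}/dx_2 = dg_{11}/dx_2 = 3
Numerator = 0 + 0 - 3 = -3
Gamma^2_{11} = -3 / (2 * 2) = -3/4

-3/4


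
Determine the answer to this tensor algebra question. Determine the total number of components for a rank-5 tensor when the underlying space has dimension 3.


The number of components of a rank-r tensor in d dimensions is d^r.
Here d = 3 and r = 5.
3^5 = 243

243


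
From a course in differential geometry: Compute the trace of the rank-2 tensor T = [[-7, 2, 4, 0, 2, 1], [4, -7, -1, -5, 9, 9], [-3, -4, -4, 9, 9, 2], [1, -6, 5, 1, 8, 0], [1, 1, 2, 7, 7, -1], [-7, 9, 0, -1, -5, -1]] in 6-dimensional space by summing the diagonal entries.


The contraction (trace) of a rank-2 tensor is the sum of its diagonal elements.
Diagonal entries: A[1,1] = -7, A[2,2] = -7, A[3,3] = -4, A[4,4] = 1, A[5,5] = 7, A[6,6] = -1
Tr(A) = -7 + -7 + -4 + 1 + 7 + -1 = -11

-11


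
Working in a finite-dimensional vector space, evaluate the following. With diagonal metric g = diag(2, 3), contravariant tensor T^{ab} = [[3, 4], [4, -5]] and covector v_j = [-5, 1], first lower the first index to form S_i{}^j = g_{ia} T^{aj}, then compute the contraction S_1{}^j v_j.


Step 1: lower the first index. For a diagonal metric, g_{ia} T^{aj} = g_{ii} T^{ij} (no sum on i).
g_{11} = 2
S_1{}^1 = 2 * T^{11} = 2 * 3 = 6
S_1{}^2 = 2 * T^{12} = 2 * 4 = 8
Step 2: contract S_1{}^j with v_j.
S_1{}^1 * v_1 = 6 * -5 = -30
S_1{}^2 * v_2 = 8 * 1 = 8
Result = -30 + 8 = -22

-22


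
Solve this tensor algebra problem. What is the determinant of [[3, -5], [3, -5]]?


For a 2x2 matrix [[a, b], [c, d]], det = a*d - b*c.
a = 3, b = -5, c = 3, d = -5
a*d = 3 * -5 = -15
b*c = -5 * 3 = -15
det = -15 - -15 = 0

0


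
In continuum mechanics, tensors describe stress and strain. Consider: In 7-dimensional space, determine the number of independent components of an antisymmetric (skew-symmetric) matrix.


An antisymmetric rank-2 tensor satisfies A_{ij} = -A_{ji}, so diagonal entries are zero.
The independent components are the upper-triangular entries: C(n, 2) = n(n-1)/2.
n = 7
C(7, 2) = 7 * 6 / 2 = 42 / 2 = 21

21


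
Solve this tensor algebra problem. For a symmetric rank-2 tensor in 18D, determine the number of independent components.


A symmetric rank-2 tensor in d dimensions has d(d+1)/2 independent components.
d = 18
d(d+1)/2 = 18 * 19 / 2 = 342 / 2 = 171

171


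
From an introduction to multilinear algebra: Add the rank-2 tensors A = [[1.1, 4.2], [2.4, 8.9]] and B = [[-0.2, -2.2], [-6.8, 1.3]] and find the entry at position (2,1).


Tensor addition is component-wise: (A + B)_{ij} = A_{ij} + B_{ij}.
A_{21} = 2.4
B_{21} = -6.8
(A + B)_{21} = 2.4 + -6.8 = -4.4

-4.4


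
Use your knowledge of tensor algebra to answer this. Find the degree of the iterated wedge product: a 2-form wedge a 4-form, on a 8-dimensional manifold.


The degree of a wedge product is the sum of the degrees of the individual forms.
Degrees: 2, 4
Total degree = 2 + 4 = 6

6


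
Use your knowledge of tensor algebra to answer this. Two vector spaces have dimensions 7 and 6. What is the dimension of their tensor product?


The dimension of a tensor product is the product of dimensions.
dim(V) = 7, dim(W) = 6
dim(V (x) W) = 7 * 6 = 42

42


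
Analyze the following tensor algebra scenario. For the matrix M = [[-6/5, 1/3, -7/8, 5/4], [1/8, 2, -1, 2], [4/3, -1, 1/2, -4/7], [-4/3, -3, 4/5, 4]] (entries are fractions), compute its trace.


The trace is the sum of diagonal entries.
Diagonal: M[1,1] = -6/5, M[2,2] = 2, M[3,3] = 1/2, M[4,4] = 4
Tr(M) = -6/5 + 2 + 1/2 + 4
Computing step by step:
After adding M[1,1]: -6/5
After adding M[2,2]: 4/5
After adding M[3,3]: 13/10
After adding M[4,4]: 53/10
Tr(M) = 53/10

53/10


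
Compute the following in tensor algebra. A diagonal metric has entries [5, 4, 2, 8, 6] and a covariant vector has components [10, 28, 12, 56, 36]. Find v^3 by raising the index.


To raise an index with a diagonal metric: v^i = v_i / g_{ii}.
For index 3: v_3 = 12, g_{33} = 2
v^3 = 12 / 2 = 6

6


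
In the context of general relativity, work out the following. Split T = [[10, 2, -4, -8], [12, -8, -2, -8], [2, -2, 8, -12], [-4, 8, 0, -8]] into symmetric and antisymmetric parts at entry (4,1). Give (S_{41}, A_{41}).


T_{41} = -4
T_{14} = -8
S_{41} = (-4 + -8)/2 = -12/2 = -6
A_{41} = (-4 - -8)/2 = 4/2 = 2
Check: S + A = -6 + 2 = -4 = T_{41}.

(-6, 2)


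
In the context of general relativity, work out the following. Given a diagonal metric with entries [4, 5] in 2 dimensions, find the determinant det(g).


For a diagonal metric, the determinant is the product of diagonal entries.
Diagonal entries: 4, 5
det(g) = 4 * 5 = 20

20


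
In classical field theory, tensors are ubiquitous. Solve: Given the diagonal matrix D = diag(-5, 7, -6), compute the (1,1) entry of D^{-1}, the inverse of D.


For a diagonal matrix, the inverse has entries (D^{-1})_{ii} = 1/d_{ii}.
The diagonal entries are: d_{11} = -5, d_{22} = 7, d_{33} = -6
We need (D^{-1})_{11} = 1/d_{11} = 1/-5 = -1/5

-1/5


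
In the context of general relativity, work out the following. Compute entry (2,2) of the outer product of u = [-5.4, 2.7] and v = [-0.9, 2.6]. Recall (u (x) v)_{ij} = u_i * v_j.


The outer product entry T_{ij} = u_i * v_j.
We need i=2, j=2.
u_2 = 2.7, v_2 = 2.6
T_{2,2} = 2.7 * 2.6 = 7.02

7.02


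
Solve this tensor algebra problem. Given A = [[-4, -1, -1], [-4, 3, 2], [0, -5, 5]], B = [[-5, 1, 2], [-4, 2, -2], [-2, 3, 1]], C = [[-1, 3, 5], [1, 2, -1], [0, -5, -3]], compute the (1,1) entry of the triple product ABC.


(ABC)_{11} = sum_m (AB)_{1m} C_{m1}. First compute row 1 of AB.
(AB)_{11} = -4*-5 + -1*-4 + -1*-2 = 26
(AB)_{12} = -4*1 + -1*2 + -1*3 = -9
(AB)_{13} = -4*2 + -1*-2 + -1*1 = -7
Now contract with column 1 of C:
(AB)_{11} * C_{11} = 26 * -1 = -26
(AB)_{12} * C_{21} = -9 * 1 = -9
(AB)_{13} * C_{31} = -7 * 0 = 0
(ABC)_{11} = -26 + -9 + 0 = -35

-35


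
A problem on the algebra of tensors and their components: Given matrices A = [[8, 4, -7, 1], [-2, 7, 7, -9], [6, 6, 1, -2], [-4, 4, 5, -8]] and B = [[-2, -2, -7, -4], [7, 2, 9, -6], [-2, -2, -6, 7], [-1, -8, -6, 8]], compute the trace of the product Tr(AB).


Tr(AB) = sum_i (AB)_{ii} where (AB)_{ii} = sum_k A_{ik} B_{ki}.
(AB)_{11} = 8*-2 + 4*7 + -7*-2 + 1*-1 = 25
(AB)_{22} = -2*-2 + 7*2 + 7*-2 + -9*-8 = 76
(AB)_{33} = 6*-7 + 6*9 + 1*-6 + -2*-6 = 18
(AB)_{44} = -4*-4 + 4*-6 + 5*7 + -8*8 = -37
Tr(AB) = 25 + 76 + 18 + -37 = 82

82


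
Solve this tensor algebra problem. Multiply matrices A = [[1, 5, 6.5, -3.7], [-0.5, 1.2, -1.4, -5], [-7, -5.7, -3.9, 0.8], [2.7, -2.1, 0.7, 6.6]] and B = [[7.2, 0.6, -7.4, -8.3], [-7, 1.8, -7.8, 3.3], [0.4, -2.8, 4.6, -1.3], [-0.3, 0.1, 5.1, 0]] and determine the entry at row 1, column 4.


(AB)_{ij} = sum_k A_{ik} B_{kj}.
For i=1, j=4:
A_{11} * B_{14} = 1 * -8.3 = -8.3
A_{12} * B_{24} = 5 * 3.3 = 16.5
A_{13} * B_{34} = 6.5 * -1.3 = -8.45
A_{14} * B_{44} = -3.7 * 0 = 0
Sum = -8.3 + 16.5 + -8.45 + 0 = -0.25

-0.25


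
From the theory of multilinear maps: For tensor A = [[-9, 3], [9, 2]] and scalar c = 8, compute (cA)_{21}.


Scalar multiplication: (cA)_{ij} = c * A_{ij}.
c = 8
A_{21} = 9
(cA)_{21} = 8 * 9 = 72

72


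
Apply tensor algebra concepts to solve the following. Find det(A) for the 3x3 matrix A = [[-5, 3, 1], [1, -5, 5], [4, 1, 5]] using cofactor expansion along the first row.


Expanding along the first row, det(A) = a11*M_11 - a12*M_12 + a13*M_13, where M_1j is the (1,j) minor.
Minor M_11 = -5*5 - 5*1 = -30
Minor M_12 = 1*5 - 5*4 = -15
Minor M_13 = 1*1 - -5*4 = 21
det = -5*(-30) - 3*(-15) + 1*(21)
    = 150 - -45 + 21
    = 216

216


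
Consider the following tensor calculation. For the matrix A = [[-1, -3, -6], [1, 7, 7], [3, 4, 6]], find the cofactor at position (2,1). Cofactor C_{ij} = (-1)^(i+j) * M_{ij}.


To find cofactor C_{21}, delete row 2 and column 1.
The resulting 2x2 submatrix is: [[-3, -6], [4, 6]]
Minor M_{21} = -3*6 - -6*4
  = -18 - -24 = 6
Sign = (-1)^(2+1) = (-1)^3 = -1
Cofactor C_{21} = -1 * 6 = -6

-6


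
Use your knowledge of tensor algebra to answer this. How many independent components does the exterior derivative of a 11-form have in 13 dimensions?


The exterior derivative of a p-form is a (p+1)-form.
Its number of independent components is C(n, p+1).
n = 13, p+1 = 12
C(13, 12) = 13

13


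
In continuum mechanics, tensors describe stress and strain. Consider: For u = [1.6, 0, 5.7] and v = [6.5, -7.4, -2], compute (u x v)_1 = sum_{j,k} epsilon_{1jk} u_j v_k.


(u x v)_1 = sum_{j,k} epsilon_{1jk} u_j v_k. Only permutations of (1,2,3) contribute; the two non-zero terms are:
eps_{123} u_2 v_3 = 1 * 0 * -2 = 0
eps_{132} u_3 v_2 = -1 * 5.7 * -7.4 = 42.18
(u x v)_1 = 42.18

42.18


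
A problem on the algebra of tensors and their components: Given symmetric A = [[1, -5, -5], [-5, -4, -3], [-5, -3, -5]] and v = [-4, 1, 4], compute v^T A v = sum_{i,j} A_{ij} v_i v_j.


First compute Av:
(Av)_1 = 1*-4 + -5*1 + -5*4 = -29
(Av)_2 = -5*-4 + -4*1 + -3*4 = 4
(Av)_3 = -5*-4 + -3*1 + -5*4 = -3
Av = [-29, 4, -3]
Then v^T (Av) = -4*-29 + 1*4 + 4*-3
= 116 + 4 + -12 = 108

108


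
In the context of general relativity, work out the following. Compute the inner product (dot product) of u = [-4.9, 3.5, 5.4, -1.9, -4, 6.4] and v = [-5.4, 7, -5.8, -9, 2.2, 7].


The inner product u . v = sum of u_i * v_i.
Term-by-term: -4.9 * -5.4, 3.5 * 7, 5.4 * -5.8, -1.9 * -9, -4 * 2.2, 6.4 * 7
Products: 26.46, 24.5, -31.32, 17.1, -8.8, 44.8
Sum = 26.46 + 24.5 + -31.32 + 17.1 + -8.8 + 44.8 = 72.74

72.74


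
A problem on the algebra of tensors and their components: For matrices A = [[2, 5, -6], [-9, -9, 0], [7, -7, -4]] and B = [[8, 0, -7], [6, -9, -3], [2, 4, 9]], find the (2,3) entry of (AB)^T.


(AB)^T_{ij} = (AB)_{ji} = sum_k A_{jk} B_{ki}.
For i=2, j=3 we need (AB)_{32}:
A_{31} * B_{12} = 7 * 0 = 0
A_{32} * B_{22} = -7 * -9 = 63
A_{33} * B_{32} = -4 * 4 = -16
Sum = 0 + 63 + -16 = 47

47


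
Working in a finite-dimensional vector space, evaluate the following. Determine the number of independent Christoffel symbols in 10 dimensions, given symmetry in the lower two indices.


Christoffel symbols Gamma^k_{ij} are symmetric in i,j, so there are d * d(d+1)/2 independent symbols.
d = 10
d(d+1)/2 = 10 * 11 / 2 = 55
Total = 10 * 55 = 550

550


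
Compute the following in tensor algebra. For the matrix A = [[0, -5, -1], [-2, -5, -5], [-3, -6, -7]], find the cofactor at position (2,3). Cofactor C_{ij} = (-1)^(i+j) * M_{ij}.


To find cofactor C_{23}, delete row 2 and column 3.
The resulting 2x2 submatrix is: [[0, -5], [-3, -6]]
Minor M_{23} = 0*-6 - -5*-3
  = 0 - 15 = -15
Sign = (-1)^(2+3) = (-1)^5 = -1
Cofactor C_{23} = -1 * -15 = 15

15


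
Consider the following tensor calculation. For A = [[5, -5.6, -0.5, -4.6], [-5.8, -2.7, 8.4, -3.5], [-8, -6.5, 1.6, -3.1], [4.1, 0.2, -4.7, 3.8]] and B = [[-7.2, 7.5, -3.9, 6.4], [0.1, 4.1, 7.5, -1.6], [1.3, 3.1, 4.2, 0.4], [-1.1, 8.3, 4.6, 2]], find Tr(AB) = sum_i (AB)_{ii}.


Tr(AB) = sum_i (AB)_{ii} where (AB)_{ii} = sum_k A_{ik} B_{ki}.
(AB)_{11} = 5*-7.2 + -5.6*0.1 + -0.5*1.3 + -4.6*-1.1 = -32.15
(AB)_{22} = -5.8*7.5 + -2.7*4.1 + 8.4*3.1 + -3.5*8.3 = -57.58
(AB)_{33} = -8*-3.9 + -6.5*7.5 + 1.6*4.2 + -3.1*4.6 = -25.09
(AB)_{44} = 4.1*6.4 + 0.2*-1.6 + -4.7*0.4 + 3.8*2 = 31.64
Tr(AB) = -32.15 + -57.58 + -25.09 + 31.64 = -83.18

-83.18


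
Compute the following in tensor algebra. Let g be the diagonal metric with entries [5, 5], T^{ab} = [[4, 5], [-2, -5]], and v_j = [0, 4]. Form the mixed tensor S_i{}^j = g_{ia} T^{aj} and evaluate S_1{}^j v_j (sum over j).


Step 1: lower the first index. For a diagonal metric, g_{ia} T^{aj} = g_{ii} T^{ij} (no sum on i).
g_{11} = 5
S_1{}^1 = 5 * T^{11} = 5 * 4 = 20
S_1{}^2 = 5 * T^{12} = 5 * 5 = 25
Step 2: contract S_1{}^j with v_j.
S_1{}^1 * v_1 = 20 * 0 = 0
S_1{}^2 * v_2 = 25 * 4 = 100
Result = 0 + 100 = 100

100


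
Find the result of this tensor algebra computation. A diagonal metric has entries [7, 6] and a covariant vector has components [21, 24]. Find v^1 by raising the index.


To raise an index with a diagonal metric: v^i = v_i / g_{ii}.
For index 1: v_1 = 21, g_{11} = 7
v^1 = 21 / 7 = 3

3


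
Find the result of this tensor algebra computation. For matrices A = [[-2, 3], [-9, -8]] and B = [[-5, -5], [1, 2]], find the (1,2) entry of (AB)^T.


(AB)^T_{ij} = (AB)_{ji} = sum_k A_{jk} B_{ki}.
For i=1, j=2 we need (AB)_{21}:
A_{21} * B_{11} = -9 * -5 = 45
A_{22} * B_{21} = -8 * 1 = -8
Sum = 45 + -8 = 37

37


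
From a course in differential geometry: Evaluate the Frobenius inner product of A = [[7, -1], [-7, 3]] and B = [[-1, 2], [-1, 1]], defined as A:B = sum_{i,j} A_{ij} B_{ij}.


A:B = sum over all i,j of A_{ij} * B_{ij}.
Row 1: 7*-1=-7, -1*2=-2 => row sum = -9
Row 2: -7*-1=7, 3*1=3 => row sum = 10
Total = -9 + 10 = 1

1


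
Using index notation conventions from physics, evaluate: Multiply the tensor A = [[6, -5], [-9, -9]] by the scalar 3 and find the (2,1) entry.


Scalar multiplication: (cA)_{ij} = c * A_{ij}.
c = 3
A_{21} = -9
(cA)_{21} = 3 * -9 = -27

-27


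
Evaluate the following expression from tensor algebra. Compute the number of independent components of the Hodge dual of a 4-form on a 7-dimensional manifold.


The Hodge dual of a p-form on an n-dimensional manifold is an (n-p)-form.
n = 7, p = 4, so dual degree = 7 - 4 = 3
The number of components is C(n, n-p) = C(7, 3) = 35

35


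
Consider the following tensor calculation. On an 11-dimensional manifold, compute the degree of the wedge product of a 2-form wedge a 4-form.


The degree of a wedge product is the sum of the degrees of the individual forms.
Degrees: 2, 4
Total degree = 2 + 4 = 6

6


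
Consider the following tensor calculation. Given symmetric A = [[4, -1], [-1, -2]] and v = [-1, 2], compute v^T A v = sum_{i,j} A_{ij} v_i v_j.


First compute Av:
(Av)_1 = 4*-1 + -1*2 = -6
(Av)_2 = -1*-1 + -2*2 = -3
Av = [-6, -3]
Then v^T (Av) = -1*-6 + 2*-3
= 6 + -6 = 0

0


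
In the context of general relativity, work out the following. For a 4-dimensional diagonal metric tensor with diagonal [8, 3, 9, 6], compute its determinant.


For a diagonal metric, the determinant is the product of diagonal entries.
Diagonal entries: 8, 3, 9, 6
det(g) = 8 * 3 * 9 * 6 = 1296

1296


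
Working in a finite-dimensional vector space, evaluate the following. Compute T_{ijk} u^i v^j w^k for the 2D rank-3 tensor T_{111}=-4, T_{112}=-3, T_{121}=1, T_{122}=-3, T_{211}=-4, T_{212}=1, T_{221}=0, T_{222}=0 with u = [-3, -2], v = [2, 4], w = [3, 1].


S = sum over i,j,k of T_{ijk} u_i v_j w_k. Expanding all 8 terms:
T_{111}*u_1*v_1*w_1 = -4*-3*2*3 = 72  (running total: 72)
T_{112}*u_1*v_1*w_2 = -3*-3*2*1 = 18  (running total: 90)
T_{121}*u_1*v_2*w_1 = 1*-3*4*3 = -36  (running total: 54)
T_{122}*u_1*v_2*w_2 = -3*-3*4*1 = 36  (running total: 90)
T_{211}*u_2*v_1*w_1 = -4*-2*2*3 = 48  (running total: 138)
T_{212}*u_2*v_1*w_2 = 1*-2*2*1 = -4  (running total: 134)
T_{221}*u_2*v_2*w_1 = 0*-2*4*3 = 0  (running total: 134)
T_{222}*u_2*v_2*w_2 = 0*-2*4*1 = 0  (running total: 134)
S = 134

134


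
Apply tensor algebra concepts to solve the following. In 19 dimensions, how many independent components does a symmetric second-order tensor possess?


A symmetric rank-2 tensor in d dimensions has d(d+1)/2 independent components.
d = 19
d(d+1)/2 = 19 * 20 / 2 = 380 / 2 = 190

190


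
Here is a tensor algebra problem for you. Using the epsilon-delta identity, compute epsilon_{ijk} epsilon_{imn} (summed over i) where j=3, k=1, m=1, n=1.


Using the identity: epsilon_{ijk} epsilon_{imn} = delta_{jm} delta_{kn} - delta_{jn} delta_{km}.
delta_{31} = 0
delta_{11} = 1
delta_{31} = 0
delta_{11} = 1
Result = 0 * 1 - 0 * 1 = 0 - 0 = 0

0


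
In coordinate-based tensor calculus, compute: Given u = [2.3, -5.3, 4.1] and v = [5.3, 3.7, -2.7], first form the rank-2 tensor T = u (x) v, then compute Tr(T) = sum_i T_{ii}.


The outer product gives T_{ij} = u_i v_j.
The trace (contraction) is Tr(T) = sum_i T_{ii} = sum_i u_i v_i.
Diagonal entries:
T_{11} = u_1 * v_1 = 2.3 * 5.3 = 12.19
T_{22} = u_2 * v_2 = -5.3 * 3.7 = -19.61
T_{33} = u_3 * v_3 = 4.1 * -2.7 = -11.07
Tr(T) = 12.19 + -19.61 + -11.07 = -18.49

-18.49


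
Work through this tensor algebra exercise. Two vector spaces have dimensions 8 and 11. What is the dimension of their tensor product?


The dimension of a tensor product is the product of dimensions.
dim(V) = 8, dim(W) = 11
dim(V (x) W) = 8 * 11 = 88

88


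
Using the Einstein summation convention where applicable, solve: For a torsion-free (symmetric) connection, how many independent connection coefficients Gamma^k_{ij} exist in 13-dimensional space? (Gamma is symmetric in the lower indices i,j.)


Christoffel symbols Gamma^k_{ij} are symmetric in i,j, so there are d * d(d+1)/2 independent symbols.
d = 13
d(d+1)/2 = 13 * 14 / 2 = 91
Total = 13 * 91 = 1183

1183


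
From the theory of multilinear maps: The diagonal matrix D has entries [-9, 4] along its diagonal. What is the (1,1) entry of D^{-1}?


For a diagonal matrix, the inverse has entries (D^{-1})_{ii} = 1/d_{ii}.
The diagonal entries are: d_{11} = -9, d_{22} = 4
We need (D^{-1})_{11} = 1/d_{11} = 1/-9 = -1/9

-1/9


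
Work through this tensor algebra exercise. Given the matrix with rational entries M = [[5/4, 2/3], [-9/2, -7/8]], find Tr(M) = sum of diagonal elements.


The trace is the sum of diagonal entries.
Diagonal: M[1,1] = 5/4, M[2,2] = -7/8
Tr(M) = 5/4 + -7/8
Computing step by step:
After adding M[1,1]: 5/4
After adding M[2,2]: 3/8
Tr(M) = 3/8

3/8


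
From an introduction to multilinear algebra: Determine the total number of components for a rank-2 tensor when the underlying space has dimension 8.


The number of components of a rank-r tensor in d dimensions is d^r.
Here d = 8 and r = 2.
8^2 = 64

64


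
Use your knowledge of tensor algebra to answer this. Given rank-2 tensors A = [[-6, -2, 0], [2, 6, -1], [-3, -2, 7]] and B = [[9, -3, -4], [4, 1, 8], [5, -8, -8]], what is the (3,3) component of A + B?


Tensor addition is component-wise: (A + B)_{ij} = A_{ij} + B_{ij}.
A_{33} = 7
B_{33} = -8
(A + B)_{33} = 7 + -8 = -1

-1


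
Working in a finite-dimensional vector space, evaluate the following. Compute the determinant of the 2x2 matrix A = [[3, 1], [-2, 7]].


For a 2x2 matrix [[a, b], [c, d]], det = a*d - b*c.
a = 3, b = 1, c = -2, d = 7
a*d = 3 * 7 = 21
b*c = 1 * -2 = -2
det = 21 - -2 = 23

23


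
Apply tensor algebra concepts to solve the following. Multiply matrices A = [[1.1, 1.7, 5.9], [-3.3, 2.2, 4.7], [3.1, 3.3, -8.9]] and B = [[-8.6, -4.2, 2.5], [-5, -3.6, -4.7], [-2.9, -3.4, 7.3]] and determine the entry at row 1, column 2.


(AB)_{ij} = sum_k A_{ik} B_{kj}.
For i=1, j=2:
A_{11} * B_{12} = 1.1 * -4.2 = -4.62
A_{12} * B_{22} = 1.7 * -3.6 = -6.12
A_{13} * B_{32} = 5.9 * -3.4 = -20.06
Sum = -4.62 + -6.12 + -20.06 = -30.8

-30.8


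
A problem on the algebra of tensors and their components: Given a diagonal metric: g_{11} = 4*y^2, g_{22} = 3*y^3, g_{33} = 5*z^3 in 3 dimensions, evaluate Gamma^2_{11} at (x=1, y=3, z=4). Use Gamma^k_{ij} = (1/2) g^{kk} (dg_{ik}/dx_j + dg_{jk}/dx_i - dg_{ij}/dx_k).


For a diagonal metric, Gamma^k_{ij} = (1/2) g^{kk} (dg_{ik}/dx_j + dg_{jk}/dx_i - dg_{ij}/dx_k).
The metric is diagonal, so g_{ab} = 0 for a != b.
At the given point: g_{11} = 36, g_{22} = 81, g_{33} = 320
g^{22} = 1/81
dg_{12}/dx_1 = 0 (off-diagonal)
dg_{12}/dx_1 = 0 (off-diagonal)
dg_{11}/dx_2 = dg_{11}/dx_2 = 24
Numerator = 0 + 0 - 24 = -24
Gamma^2_{11} = -24 / (2 * 81) = -4/27

-4/27


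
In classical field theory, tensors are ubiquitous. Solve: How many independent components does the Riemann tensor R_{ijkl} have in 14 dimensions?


The Riemann tensor in d dimensions has d^2(d^2 - 1)/12 independent components.
d = 14, so d^2 = 196
d^2 - 1 = 195
d^2(d^2 - 1) = 196 * 195 = 38220
Divide by 12: 38220 / 12 = 3185

3185


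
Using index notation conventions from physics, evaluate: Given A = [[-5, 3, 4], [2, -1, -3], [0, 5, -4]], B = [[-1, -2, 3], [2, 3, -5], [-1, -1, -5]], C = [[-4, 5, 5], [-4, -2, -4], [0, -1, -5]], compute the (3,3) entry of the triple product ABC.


(ABC)_{33} = sum_m (AB)_{3m} C_{m3}. First compute row 3 of AB.
(AB)_{31} = 0*-1 + 5*2 + -4*-1 = 14
(AB)_{32} = 0*-2 + 5*3 + -4*-1 = 19
(AB)_{33} = 0*3 + 5*-5 + -4*-5 = -5
Now contract with column 3 of C:
(AB)_{31} * C_{13} = 14 * 5 = 70
(AB)_{32} * C_{23} = 19 * -4 = -76
(AB)_{33} * C_{33} = -5 * -5 = 25
(ABC)_{33} = 70 + -76 + 25 = 19

19


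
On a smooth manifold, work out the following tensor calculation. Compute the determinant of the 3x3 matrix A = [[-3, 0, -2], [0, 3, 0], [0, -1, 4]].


Expanding along the first row, det(A) = a11*M_11 - a12*M_12 + a13*M_13, where M_1j is the (1,j) minor.
Minor M_11 = 3*4 - 0*-1 = 12
Minor M_12 = 0*4 - 0*0 = 0
Minor M_13 = 0*-1 - 3*0 = 0
det = -3*(12) - 0*(0) + -2*(0)
    = -36 - 0 + 0
    = -36

-36


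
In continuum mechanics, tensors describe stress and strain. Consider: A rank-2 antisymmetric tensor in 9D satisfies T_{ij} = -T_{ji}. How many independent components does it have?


An antisymmetric rank-2 tensor satisfies A_{ij} = -A_{ji}, so diagonal entries are zero.
The independent components are the upper-triangular entries: C(n, 2) = n(n-1)/2.
n = 9
C(9, 2) = 9 * 8 / 2 = 72 / 2 = 36

36


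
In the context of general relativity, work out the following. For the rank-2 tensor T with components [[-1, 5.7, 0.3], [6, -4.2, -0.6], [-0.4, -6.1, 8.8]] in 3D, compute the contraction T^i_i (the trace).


The contraction (trace) of a rank-2 tensor is the sum of its diagonal elements.
Diagonal entries: A[1,1] = -1, A[2,2] = -4.2, A[3,3] = 8.8
Tr(A) = -1 + -4.2 + 8.8 = 3.6

3.6


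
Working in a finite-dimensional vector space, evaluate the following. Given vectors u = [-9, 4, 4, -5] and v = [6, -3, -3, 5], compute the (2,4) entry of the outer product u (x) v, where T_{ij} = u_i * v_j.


The outer product entry T_{ij} = u_i * v_j.
We need i=2, j=4.
u_2 = 4, v_4 = 5
T_{2,4} = 4 * 5 = 20

20


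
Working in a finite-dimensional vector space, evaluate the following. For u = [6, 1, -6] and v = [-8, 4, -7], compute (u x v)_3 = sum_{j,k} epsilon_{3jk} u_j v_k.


(u x v)_3 = sum_{j,k} epsilon_{3jk} u_j v_k. Only permutations of (1,2,3) contribute; the two non-zero terms are:
eps_{312} u_1 v_2 = 1 * 6 * 4 = 24
eps_{321} u_2 v_1 = -1 * 1 * -8 = 8
(u x v)_3 = 32

32


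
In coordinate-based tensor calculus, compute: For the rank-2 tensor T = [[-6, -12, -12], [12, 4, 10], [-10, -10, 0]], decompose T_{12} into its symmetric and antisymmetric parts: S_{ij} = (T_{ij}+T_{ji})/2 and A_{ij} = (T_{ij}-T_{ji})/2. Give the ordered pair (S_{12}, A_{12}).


T_{12} = -12
T_{21} = 12
S_{12} = (-12 + 12)/2 = 0/2 = 0
A_{12} = (-12 - 12)/2 = -24/2 = -12
Check: S + A = 0 + -12 = -12 = T_{12}.

(0, -12)


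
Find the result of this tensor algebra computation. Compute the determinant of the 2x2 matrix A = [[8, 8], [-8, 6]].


For a 2x2 matrix [[a, b], [c, d]], det = a*d - b*c.
a = 8, b = 8, c = -8, d = 6
a*d = 8 * 6 = 48
b*c = 8 * -8 = -64
det = 48 - -64 = 112

112


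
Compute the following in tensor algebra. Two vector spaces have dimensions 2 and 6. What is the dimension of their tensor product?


The dimension of a tensor product is the product of dimensions.
dim(V) = 2, dim(W) = 6
dim(V (x) W) = 2 * 6 = 12

12


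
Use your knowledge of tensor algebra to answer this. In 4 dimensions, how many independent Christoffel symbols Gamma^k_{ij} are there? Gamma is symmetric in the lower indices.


Christoffel symbols Gamma^k_{ij} are symmetric in i,j, so there are d * d(d+1)/2 independent symbols.
d = 4
d(d+1)/2 = 4 * 5 / 2 = 10
Total = 4 * 10 = 40

40


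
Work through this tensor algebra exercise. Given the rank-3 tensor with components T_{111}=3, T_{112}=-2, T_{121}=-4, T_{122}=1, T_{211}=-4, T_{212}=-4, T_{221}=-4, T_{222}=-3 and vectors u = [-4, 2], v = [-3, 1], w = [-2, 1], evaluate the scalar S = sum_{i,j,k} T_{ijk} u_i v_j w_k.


S = sum over i,j,k of T_{ijk} u_i v_j w_k. Expanding all 8 terms:
T_{111}*u_1*v_1*w_1 = 3*-4*-3*-2 = -72  (running total: -72)
T_{112}*u_1*v_1*w_2 = -2*-4*-3*1 = -24  (running total: -96)
T_{121}*u_1*v_2*w_1 = -4*-4*1*-2 = -32  (running total: -128)
T_{122}*u_1*v_2*w_2 = 1*-4*1*1 = -4  (running total: -132)
T_{211}*u_2*v_1*w_1 = -4*2*-3*-2 = -48  (running total: -180)
T_{212}*u_2*v_1*w_2 = -4*2*-3*1 = 24  (running total: -156)
T_{221}*u_2*v_2*w_1 = -4*2*1*-2 = 16  (running total: -140)
T_{222}*u_2*v_2*w_2 = -3*2*1*1 = -6  (running total: -146)
S = -146

-146


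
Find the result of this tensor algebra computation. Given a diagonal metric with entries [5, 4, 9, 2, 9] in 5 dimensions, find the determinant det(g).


For a diagonal metric, the determinant is the product of diagonal entries.
Diagonal entries: 5, 4, 9, 2, 9
det(g) = 5 * 4 * 9 * 2 * 9 = 3240

3240


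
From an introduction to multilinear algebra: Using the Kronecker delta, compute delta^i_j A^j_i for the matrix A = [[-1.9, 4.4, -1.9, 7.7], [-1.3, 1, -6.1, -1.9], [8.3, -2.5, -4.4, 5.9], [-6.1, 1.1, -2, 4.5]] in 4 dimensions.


The contraction (trace) of a rank-2 tensor is the sum of its diagonal elements.
Diagonal entries: A[1,1] = -1.9, A[2,2] = 1, A[3,3] = -4.4, A[4,4] = 4.5
Tr(A) = -1.9 + 1 + -4.4 + 4.5 = -0.8

-0.8


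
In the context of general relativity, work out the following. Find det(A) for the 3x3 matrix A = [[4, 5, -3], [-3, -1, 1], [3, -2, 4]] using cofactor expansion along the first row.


Expanding along the first row, det(A) = a11*M_11 - a12*M_12 + a13*M_13, where M_1j is the (1,j) minor.
Minor M_11 = -1*4 - 1*-2 = -2
Minor M_12 = -3*4 - 1*3 = -15
Minor M_13 = -3*-2 - -1*3 = 9
det = 4*(-2) - 5*(-15) + -3*(9)
    = -8 - -75 + -27
    = 40

40


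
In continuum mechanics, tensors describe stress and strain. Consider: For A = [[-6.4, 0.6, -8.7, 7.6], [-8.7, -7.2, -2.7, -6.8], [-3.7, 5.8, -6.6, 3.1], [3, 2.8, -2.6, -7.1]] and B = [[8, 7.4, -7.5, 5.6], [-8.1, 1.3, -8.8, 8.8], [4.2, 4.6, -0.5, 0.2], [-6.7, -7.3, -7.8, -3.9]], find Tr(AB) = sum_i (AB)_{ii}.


Tr(AB) = sum_i (AB)_{ii} where (AB)_{ii} = sum_k A_{ik} B_{ki}.
(AB)_{11} = -6.4*8 + 0.6*-8.1 + -8.7*4.2 + 7.6*-6.7 = -143.52
(AB)_{22} = -8.7*7.4 + -7.2*1.3 + -2.7*4.6 + -6.8*-7.3 = -36.52
(AB)_{33} = -3.7*-7.5 + 5.8*-8.8 + -6.6*-0.5 + 3.1*-7.8 = -44.17
(AB)_{44} = 3*5.6 + 2.8*8.8 + -2.6*0.2 + -7.1*-3.9 = 68.61
Tr(AB) = -143.52 + -36.52 + -44.17 + 68.61 = -155.6

-155.6


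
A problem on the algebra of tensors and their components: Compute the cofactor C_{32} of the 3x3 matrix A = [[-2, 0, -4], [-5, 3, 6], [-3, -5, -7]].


To find cofactor C_{32}, delete row 3 and column 2.
The resulting 2x2 submatrix is: [[-2, -4], [-5, 6]]
Minor M_{32} = -2*6 - -4*-5
  = -12 - 20 = -32
Sign = (-1)^(3+2) = (-1)^5 = -1
Cofactor C_{32} = -1 * -32 = 32

32


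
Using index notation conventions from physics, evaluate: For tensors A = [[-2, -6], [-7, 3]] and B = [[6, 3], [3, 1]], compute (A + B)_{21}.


Tensor addition is component-wise: (A + B)_{ij} = A_{ij} + B_{ij}.
A_{21} = -7
B_{21} = 3
(A + B)_{21} = -7 + 3 = -4

-4


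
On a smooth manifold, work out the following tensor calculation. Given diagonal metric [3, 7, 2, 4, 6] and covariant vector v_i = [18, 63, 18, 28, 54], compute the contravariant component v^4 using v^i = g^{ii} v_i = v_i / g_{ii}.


To raise an index with a diagonal metric: v^i = v_i / g_{ii}.
For index 4: v_4 = 28, g_{44} = 4
v^4 = 28 / 4 = 7

7


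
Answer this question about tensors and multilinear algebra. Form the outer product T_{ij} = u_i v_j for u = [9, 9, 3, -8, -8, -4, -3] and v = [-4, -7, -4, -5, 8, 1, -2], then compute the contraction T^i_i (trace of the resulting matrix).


The outer product gives T_{ij} = u_i v_j.
The trace (contraction) is Tr(T) = sum_i T_{ii} = sum_i u_i v_i.
Diagonal entries:
T_{11} = u_1 * v_1 = 9 * -4 = -36
T_{22} = u_2 * v_2 = 9 * -7 = -63
T_{33} = u_3 * v_3 = 3 * -4 = -12
T_{44} = u_4 * v_4 = -8 * -5 = 40
T_{55} = u_5 * v_5 = -8 * 8 = -64
T_{66} = u_6 * v_6 = -4 * 1 = -4
T_{77} = u_7 * v_7 = -3 * -2 = 6
Tr(T) = -36 + -63 + -12 + 40 + -64 + -4 + 6 = -133

-133


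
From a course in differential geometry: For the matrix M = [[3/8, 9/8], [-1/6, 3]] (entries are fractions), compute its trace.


The trace is the sum of diagonal entries.
Diagonal: M[1,1] = 3/8, M[2,2] = 3
Tr(M) = 3/8 + 3
Computing step by step:
After adding M[1,1]: 3/8
After adding M[2,2]: 27/8
Tr(M) = 27/8

27/8


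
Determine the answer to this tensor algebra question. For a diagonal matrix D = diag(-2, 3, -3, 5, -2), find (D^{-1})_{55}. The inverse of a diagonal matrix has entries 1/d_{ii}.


For a diagonal matrix, the inverse has entries (D^{-1})_{ii} = 1/d_{ii}.
The diagonal entries are: d_{11} = -2, d_{22} = 3, d_{33} = -3, d_{44} = 5, d_{55} = -2
We need (D^{-1})_{55} = 1/d_{55} = 1/-2 = -1/2

-1/2


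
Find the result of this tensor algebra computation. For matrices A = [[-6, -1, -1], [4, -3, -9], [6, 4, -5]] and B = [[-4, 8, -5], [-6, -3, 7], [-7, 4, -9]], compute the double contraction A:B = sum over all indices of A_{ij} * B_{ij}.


A:B = sum over all i,j of A_{ij} * B_{ij}.
Row 1: -6*-4=24, -1*8=-8, -1*-5=5 => row sum = 21
Row 2: 4*-6=-24, -3*-3=9, -9*7=-63 => row sum = -78
Row 3: 6*-7=-42, 4*4=16, -5*-9=45 => row sum = 19
Total = 21 + -78 + 19 = -38

-38


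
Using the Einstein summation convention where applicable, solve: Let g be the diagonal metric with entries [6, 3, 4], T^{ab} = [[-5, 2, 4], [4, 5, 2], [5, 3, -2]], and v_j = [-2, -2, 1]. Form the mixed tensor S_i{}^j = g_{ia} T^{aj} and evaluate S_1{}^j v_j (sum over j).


Step 1: lower the first index. For a diagonal metric, g_{ia} T^{aj} = g_{ii} T^{ij} (no sum on i).
g_{11} = 6
S_1{}^1 = 6 * T^{11} = 6 * -5 = -30
S_1{}^2 = 6 * T^{12} = 6 * 2 = 12
S_1{}^3 = 6 * T^{13} = 6 * 4 = 24
Step 2: contract S_1{}^j with v_j.
S_1{}^1 * v_1 = -30 * -2 = 60
S_1{}^2 * v_2 = 12 * -2 = -24
S_1{}^3 * v_3 = 24 * 1 = 24
Result = 60 + -24 + 24 = 60

60


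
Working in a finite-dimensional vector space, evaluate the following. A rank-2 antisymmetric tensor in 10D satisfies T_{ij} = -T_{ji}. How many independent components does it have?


An antisymmetric rank-2 tensor satisfies A_{ij} = -A_{ji}, so diagonal entries are zero.
The independent components are the upper-triangular entries: C(n, 2) = n(n-1)/2.
n = 10
C(10, 2) = 10 * 9 / 2 = 90 / 2 = 45

45


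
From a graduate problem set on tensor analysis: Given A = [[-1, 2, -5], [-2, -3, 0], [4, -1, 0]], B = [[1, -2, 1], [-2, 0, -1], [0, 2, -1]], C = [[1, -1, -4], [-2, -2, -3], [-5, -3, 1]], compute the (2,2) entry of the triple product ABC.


(ABC)_{22} = sum_m (AB)_{2m} C_{m2}. First compute row 2 of AB.
(AB)_{21} = -2*1 + -3*-2 + 0*0 = 4
(AB)_{22} = -2*-2 + -3*0 + 0*2 = 4
(AB)_{23} = -2*1 + -3*-1 + 0*-1 = 1
Now contract with column 2 of C:
(AB)_{21} * C_{12} = 4 * -1 = -4
(AB)_{22} * C_{22} = 4 * -2 = -8
(AB)_{23} * C_{32} = 1 * -3 = -3
(ABC)_{22} = -4 + -8 + -3 = -15

-15


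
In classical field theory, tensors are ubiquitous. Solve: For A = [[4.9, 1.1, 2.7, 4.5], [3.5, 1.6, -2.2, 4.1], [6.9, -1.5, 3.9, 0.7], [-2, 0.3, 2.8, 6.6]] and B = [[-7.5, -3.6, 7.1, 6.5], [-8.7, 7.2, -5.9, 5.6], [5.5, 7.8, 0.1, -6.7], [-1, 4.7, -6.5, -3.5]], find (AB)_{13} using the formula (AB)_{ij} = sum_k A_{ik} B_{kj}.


(AB)_{ij} = sum_k A_{ik} B_{kj}.
For i=1, j=3:
A_{11} * B_{13} = 4.9 * 7.1 = 34.79
A_{12} * B_{23} = 1.1 * -5.9 = -6.49
A_{13} * B_{33} = 2.7 * 0.1 = 0.27
A_{14} * B_{43} = 4.5 * -6.5 = -29.25
Sum = 34.79 + -6.49 + 0.27 + -29.25 = -0.68

-0.68


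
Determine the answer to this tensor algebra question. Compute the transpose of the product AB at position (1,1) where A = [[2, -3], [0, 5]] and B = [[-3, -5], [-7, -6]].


(AB)^T_{ij} = (AB)_{ji} = sum_k A_{jk} B_{ki}.
For i=1, j=1 we need (AB)_{11}:
A_{11} * B_{11} = 2 * -3 = -6
A_{12} * B_{21} = -3 * -7 = 21
Sum = -6 + 21 = 15

15


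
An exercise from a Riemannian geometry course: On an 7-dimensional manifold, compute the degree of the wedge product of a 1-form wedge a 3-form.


The degree of a wedge product is the sum of the degrees of the individual forms.
Degrees: 1, 3
Total degree = 1 + 3 = 4

4


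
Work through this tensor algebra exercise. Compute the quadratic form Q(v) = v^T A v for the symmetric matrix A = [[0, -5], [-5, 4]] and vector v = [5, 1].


First compute Av:
(Av)_1 = 0*5 + -5*1 = -5
(Av)_2 = -5*5 + 4*1 = -21
Av = [-5, -21]
Then v^T (Av) = 5*-5 + 1*-21
= -25 + -21 = -46

-46


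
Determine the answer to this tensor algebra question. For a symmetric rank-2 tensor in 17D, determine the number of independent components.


A symmetric rank-2 tensor in d dimensions has d(d+1)/2 independent components.
d = 17
d(d+1)/2 = 17 * 18 / 2 = 306 / 2 = 153

153


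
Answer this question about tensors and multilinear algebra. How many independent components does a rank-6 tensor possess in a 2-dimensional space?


The number of components of a rank-r tensor in d dimensions is d^r.
Here d = 2 and r = 6.
2^6 = 64

64


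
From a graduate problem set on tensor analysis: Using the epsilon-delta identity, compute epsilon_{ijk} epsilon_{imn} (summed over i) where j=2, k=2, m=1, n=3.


Using the identity: epsilon_{ijk} epsilon_{imn} = delta_{jm} delta_{kn} - delta_{jn} delta_{km}.
delta_{21} = 0
delta_{23} = 0
delta_{23} = 0
delta_{21} = 0
Result = 0 * 0 - 0 * 0 = 0 - 0 = 0

0


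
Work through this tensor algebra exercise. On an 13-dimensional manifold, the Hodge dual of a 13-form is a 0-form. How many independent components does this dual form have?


The Hodge dual of a p-form on an n-dimensional manifold is an (n-p)-form.
n = 13, p = 13, so dual degree = 13 - 13 = 0
The number of components is C(n, n-p) = C(13, 0) = 1

1


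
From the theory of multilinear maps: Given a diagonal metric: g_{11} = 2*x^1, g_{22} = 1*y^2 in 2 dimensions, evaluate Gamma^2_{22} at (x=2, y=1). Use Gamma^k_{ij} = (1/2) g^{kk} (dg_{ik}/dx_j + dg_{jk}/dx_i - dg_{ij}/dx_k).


For a diagonal metric, Gamma^k_{ij} = (1/2) g^{kk} (dg_{ik}/dx_j + dg_{jk}/dx_i - dg_{ij}/dx_k).
The metric is diagonal, so g_{ab} = 0 for a != b.
At the given point: g_{11} = 4, g_{22} = 1
g^{22} = 1/1
dg_{22}/dx_2 = dg_{22}/dx_2 = 2
dg_{22}/dx_2 = dg_{22}/dx_2 = 2
dg_{22}/dx_2 = dg_{22}/dx_2 = 2
Numerator = 2 + 2 - 2 = 2
Gamma^2_{22} = 2 / (2 * 1) = 1

1


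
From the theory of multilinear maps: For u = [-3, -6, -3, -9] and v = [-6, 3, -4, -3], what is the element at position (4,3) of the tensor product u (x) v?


The outer product entry T_{ij} = u_i * v_j.
We need i=4, j=3.
u_4 = -9, v_3 = -4
T_{4,3} = -9 * -4 = 36

36


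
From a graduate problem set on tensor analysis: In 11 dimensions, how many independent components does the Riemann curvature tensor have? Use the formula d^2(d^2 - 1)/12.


The Riemann tensor in d dimensions has d^2(d^2 - 1)/12 independent components.
d = 11, so d^2 = 121
d^2 - 1 = 120
d^2(d^2 - 1) = 121 * 120 = 14520
Divide by 12: 14520 / 12 = 1210

1210


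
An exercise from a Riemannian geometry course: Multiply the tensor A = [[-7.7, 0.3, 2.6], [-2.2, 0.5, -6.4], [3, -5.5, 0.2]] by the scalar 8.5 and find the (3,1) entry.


Scalar multiplication: (cA)_{ij} = c * A_{ij}.
c = 8.5
A_{31} = 3
(cA)_{31} = 8.5 * 3 = 25.5

25.5


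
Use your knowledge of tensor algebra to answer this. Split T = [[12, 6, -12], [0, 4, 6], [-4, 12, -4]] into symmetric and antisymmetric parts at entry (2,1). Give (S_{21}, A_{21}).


T_{21} = 0
T_{12} = 6
S_{21} = (0 + 6)/2 = 6/2 = 3
A_{21} = (0 - 6)/2 = -6/2 = -3
Check: S + A = 3 + -3 = 0 = T_{21}.

(3, -3)


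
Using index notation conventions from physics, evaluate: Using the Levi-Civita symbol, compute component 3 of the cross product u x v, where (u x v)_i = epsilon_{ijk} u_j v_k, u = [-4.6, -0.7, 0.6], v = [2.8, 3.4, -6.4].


(u x v)_3 = sum_{j,k} epsilon_{3jk} u_j v_k. Only permutations of (1,2,3) contribute; the two non-zero terms are:
eps_{312} u_1 v_2 = 1 * -4.6 * 3.4 = -15.64
eps_{321} u_2 v_1 = -1 * -0.7 * 2.8 = 1.96
(u x v)_3 = -13.68

-13.68


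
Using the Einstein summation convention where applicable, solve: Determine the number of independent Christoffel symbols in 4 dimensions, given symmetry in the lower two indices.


Christoffel symbols Gamma^k_{ij} are symmetric in i,j, so there are d * d(d+1)/2 independent symbols.
d = 4
d(d+1)/2 = 4 * 5 / 2 = 10
Total = 4 * 10 = 40

40
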